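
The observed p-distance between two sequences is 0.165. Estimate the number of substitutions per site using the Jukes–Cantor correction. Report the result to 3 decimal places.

d = −(3/4) ln(1 − 4p/3) = −0.75 ln(1 − 0.22) = −0.75 ln(0.78)
  = −0.75 × (-0.248461) = 0.186346 substitutions/site.

0.186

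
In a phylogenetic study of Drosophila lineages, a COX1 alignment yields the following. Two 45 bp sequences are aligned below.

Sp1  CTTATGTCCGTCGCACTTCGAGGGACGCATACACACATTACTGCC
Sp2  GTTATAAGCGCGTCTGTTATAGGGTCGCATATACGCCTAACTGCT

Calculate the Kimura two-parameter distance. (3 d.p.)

Of 45 sites, 5 differences are transitions and 12 are transversions, so P = 5/45 ≈ 0.111111 and Q = 12/45 ≈ 0.266667.
Under the Kimura two-parameter model, d = −½ ln(1 − 2P − Q) − ¼ ln(1 − 2Q).
1 − 2P − Q = 0.511111, giving −½ ln(0.511111) = 0.335584.
1 − 2Q = 0.466666, giving −¼ ln(0.466666) = 0.190535.
d = 0.335584 + 0.190535 = 0.526119.

0.526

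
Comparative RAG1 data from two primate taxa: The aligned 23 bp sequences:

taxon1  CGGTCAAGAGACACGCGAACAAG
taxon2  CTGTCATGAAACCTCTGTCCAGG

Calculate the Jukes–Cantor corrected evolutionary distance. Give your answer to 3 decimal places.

0.650

The sequences differ at 10 of 23 sites (2, 7, 10, 13, 14, 15, 16, 18, 19, 22), so p = 10/23 ≈ 0.434783.
d = −(3/4) ln(1 − 4p/3) = −0.75 ln(1 − 0.579711) = −0.75 ln(0.420289)
  = −0.75 × (-0.866813) = 0.650110 substitutions/site.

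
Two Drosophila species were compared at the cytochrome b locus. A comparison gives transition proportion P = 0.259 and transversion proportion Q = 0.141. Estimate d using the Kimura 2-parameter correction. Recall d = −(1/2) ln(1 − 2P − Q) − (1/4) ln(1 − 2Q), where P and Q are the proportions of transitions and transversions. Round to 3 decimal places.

0.621

Under the Kimura two-parameter model, d = −½ ln(1 − 2P − Q) − ¼ ln(1 − 2Q).
1 − 2P − Q = 0.341, giving −½ ln(0.341) = 0.537936.
1 − 2Q = 0.718, giving −¼ ln(0.718) = 0.082821.
d = 0.537936 + 0.082821 = 0.620757.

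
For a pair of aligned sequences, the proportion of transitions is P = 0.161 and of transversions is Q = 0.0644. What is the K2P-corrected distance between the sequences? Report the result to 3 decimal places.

0.279

Under the Kimura two-parameter model, d = −½ ln(1 − 2P − Q) − ¼ ln(1 − 2Q).
1 − 2P − Q = 0.6136, giving −½ ln(0.6136) = 0.244206.
1 − 2Q = 0.8712, giving −¼ ln(0.8712) = 0.034471.
d = 0.244206 + 0.034471 = 0.278677.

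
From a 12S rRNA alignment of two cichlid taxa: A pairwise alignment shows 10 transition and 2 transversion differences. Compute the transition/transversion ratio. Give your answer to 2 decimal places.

R = 10/2 = 5.00.

5.00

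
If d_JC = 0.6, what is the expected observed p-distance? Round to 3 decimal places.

0.413

p = (3/4)(1 − e^(−4d/3)) = 0.75 × (1 − e^(-0.8)) = 0.75 × (1 − 0.449329) = 0.413003.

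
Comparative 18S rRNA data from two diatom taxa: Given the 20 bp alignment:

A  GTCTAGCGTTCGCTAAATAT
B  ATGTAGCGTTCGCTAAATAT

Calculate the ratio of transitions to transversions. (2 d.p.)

1.00

Transitions are A↔G and C↔T; transversions are all other mismatches.
Transitions: 1. Transversions: 1.
R = 1/1 = 1.00.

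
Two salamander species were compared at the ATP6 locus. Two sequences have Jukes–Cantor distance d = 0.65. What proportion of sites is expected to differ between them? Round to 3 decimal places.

p = (3/4)(1 − e^(−4d/3)) = 0.75 × (1 − e^(-0.866667)) = 0.75 × (1 − 0.420350) = 0.434738.

0.435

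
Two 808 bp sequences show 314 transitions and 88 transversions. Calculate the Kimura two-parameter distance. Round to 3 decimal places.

P = 314/808 ≈ 0.388614 and Q = 88/808 ≈ 0.108911.
Under the Kimura two-parameter model, d = −½ ln(1 − 2P − Q) − ¼ ln(1 − 2Q).
1 − 2P − Q = 0.113861, giving −½ ln(0.113861) = 1.086388.
1 − 2Q = 0.782178, giving −¼ ln(0.782178) = 0.061418.
d = 1.086388 + 0.061418 = 1.147806.

1.148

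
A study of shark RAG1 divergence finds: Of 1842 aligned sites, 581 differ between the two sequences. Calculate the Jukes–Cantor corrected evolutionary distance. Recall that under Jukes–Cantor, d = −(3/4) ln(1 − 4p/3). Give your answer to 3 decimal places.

p = 581/1842 ≈ 0.315418.
d = −(3/4) ln(1 − 4p/3) = −0.75 ln(1 − 0.420557) = −0.75 ln(0.579443)
  = −0.75 × (-0.545688) = 0.409266 substitutions/site.

0.409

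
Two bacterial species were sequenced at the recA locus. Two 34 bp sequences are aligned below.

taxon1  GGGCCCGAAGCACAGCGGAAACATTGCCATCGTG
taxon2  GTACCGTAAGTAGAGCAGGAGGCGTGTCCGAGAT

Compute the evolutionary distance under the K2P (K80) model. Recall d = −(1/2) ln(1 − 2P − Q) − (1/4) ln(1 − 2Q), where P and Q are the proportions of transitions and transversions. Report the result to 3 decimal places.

0.918

Of 34 sites, 6 differences are transitions and 12 are transversions, so P = 6/34 ≈ 0.176471 and Q = 12/34 ≈ 0.352941.
Under the Kimura two-parameter model, d = −½ ln(1 − 2P − Q) − ¼ ln(1 − 2Q).
1 − 2P − Q = 0.294117, giving −½ ln(0.294117) = 0.611889.
1 − 2Q = 0.294118, giving −¼ ln(0.294118) = 0.305944.
d = 0.611889 + 0.305944 = 0.917833.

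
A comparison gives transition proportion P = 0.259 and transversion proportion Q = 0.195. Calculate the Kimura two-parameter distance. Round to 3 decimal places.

Under the Kimura two-parameter model, d = −½ ln(1 − 2P − Q) − ¼ ln(1 − 2Q).
1 − 2P − Q = 0.287, giving −½ ln(0.287) = 0.624137.
1 − 2Q = 0.61, giving −¼ ln(0.61) = 0.123574.
d = 0.624137 + 0.123574 = 0.747711.

0.748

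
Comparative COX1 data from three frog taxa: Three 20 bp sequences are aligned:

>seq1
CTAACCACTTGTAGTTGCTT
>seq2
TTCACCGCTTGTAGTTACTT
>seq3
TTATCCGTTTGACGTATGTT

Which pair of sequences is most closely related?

seq1–seq2: 4/20 differ, p = 0.200, d = 0.233.
seq1–seq3: 9/20 differ, p = 0.450, d = 0.687.
seq2–seq3: 8/20 differ, p = 0.400, d = 0.572.
The smallest distance is between seq1 and seq2.

seq1 and seq2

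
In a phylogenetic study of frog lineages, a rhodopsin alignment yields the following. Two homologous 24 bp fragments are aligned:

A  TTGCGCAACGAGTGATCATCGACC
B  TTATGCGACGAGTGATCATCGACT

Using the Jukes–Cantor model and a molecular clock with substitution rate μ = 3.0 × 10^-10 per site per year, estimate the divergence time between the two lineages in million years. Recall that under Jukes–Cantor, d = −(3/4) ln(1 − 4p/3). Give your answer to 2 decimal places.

The sequences differ at 4 of 24 sites (3, 4, 7, 24), so p = 4/24 ≈ 0.166667.
d = −(3/4) ln(1 − 4p/3) = −0.75 ln(1 − 0.222223) = −0.75 ln(0.777777)
  = −0.75 × (-0.251315) = 0.188486 substitutions/site.
Under a molecular clock d = 2μt, so t = d/(2μ) = 0.188486 / (2 × 3.0 × 10^-10) = 314.14 million years.

314.14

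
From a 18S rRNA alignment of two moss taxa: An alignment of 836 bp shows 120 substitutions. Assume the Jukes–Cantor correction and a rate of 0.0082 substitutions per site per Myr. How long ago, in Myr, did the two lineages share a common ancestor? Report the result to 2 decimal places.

p = 120/836 ≈ 0.143541.
d = −(3/4) ln(1 − 4p/3) = −0.75 ln(1 − 0.191388) = −0.75 ln(0.808612)
  = −0.75 × (-0.212436) = 0.159327 substitutions/site.
Under a molecular clock d = 2μt, so t = d/(2μ) = 0.159327 / (2 × 0.0082) = 9.72 Myr.

9.72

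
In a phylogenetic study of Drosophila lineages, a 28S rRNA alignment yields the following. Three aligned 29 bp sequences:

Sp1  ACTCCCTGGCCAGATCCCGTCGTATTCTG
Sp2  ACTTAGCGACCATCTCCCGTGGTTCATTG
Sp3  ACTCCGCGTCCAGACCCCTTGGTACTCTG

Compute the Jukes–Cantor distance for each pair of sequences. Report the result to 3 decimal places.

Sp1–Sp2: 12/29 sites differ → p ≈ 0.413793, d = −0.75 ln(1 − 0.551724) = 0.601760 ≈ 0.602.
Sp1–Sp3: 7/29 sites differ → p ≈ 0.241379, d = −0.75 ln(1 − 0.321839) = 0.291278 ≈ 0.291.
Sp2–Sp3: 10/29 sites differ → p ≈ 0.344828, d = −0.75 ln(1 − 0.459771) = 0.461822 ≈ 0.462.

d(Sp1,Sp2) = 0.602, d(Sp1,Sp3) = 0.291, d(Sp2,Sp3) = 0.462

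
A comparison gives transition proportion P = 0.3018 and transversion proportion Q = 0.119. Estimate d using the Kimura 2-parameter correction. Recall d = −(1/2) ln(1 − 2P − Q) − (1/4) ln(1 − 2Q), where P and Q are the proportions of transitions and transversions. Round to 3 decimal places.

0.709

Under the Kimura two-parameter model, d = −½ ln(1 − 2P − Q) − ¼ ln(1 − 2Q).
1 − 2P − Q = 0.2774, giving −½ ln(0.2774) = 0.641147.
1 − 2Q = 0.762, giving −¼ ln(0.762) = 0.067952.
d = 0.641147 + 0.067952 = 0.709099.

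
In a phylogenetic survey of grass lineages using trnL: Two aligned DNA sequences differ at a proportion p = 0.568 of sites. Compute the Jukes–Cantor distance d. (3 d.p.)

1.062

d = −(3/4) ln(1 − 4p/3) = −0.75 ln(1 − 0.757333) = −0.75 ln(0.242667)
  = −0.75 × (-1.416065) = 1.062049 substitutions/site.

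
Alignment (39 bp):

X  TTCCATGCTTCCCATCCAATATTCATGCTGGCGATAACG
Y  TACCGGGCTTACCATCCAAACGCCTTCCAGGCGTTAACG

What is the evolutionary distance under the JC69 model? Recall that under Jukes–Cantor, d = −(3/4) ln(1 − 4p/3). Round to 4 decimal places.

0.3961

The sequences differ at 12 of 39 sites, so p = 12/39 ≈ 0.307692.
d = −(3/4) ln(1 − 4p/3) = −0.75 ln(1 − 0.410256) = −0.75 ln(0.589744)
  = −0.75 × (-0.528067) = 0.396050 substitutions/site.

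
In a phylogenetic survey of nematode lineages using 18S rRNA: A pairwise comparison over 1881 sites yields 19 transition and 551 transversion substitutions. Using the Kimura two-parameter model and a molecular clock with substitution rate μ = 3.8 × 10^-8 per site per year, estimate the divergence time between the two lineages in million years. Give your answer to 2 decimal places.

5.37

P = 19/1881 ≈ 0.010101 and Q = 551/1881 ≈ 0.292929.
Under the Kimura two-parameter model, d = −½ ln(1 − 2P − Q) − ¼ ln(1 − 2Q).
1 − 2P − Q = 0.686869, giving −½ ln(0.686869) = 0.187806.
1 − 2Q = 0.414142, giving −¼ ln(0.414142) = 0.220387.
d = 0.187806 + 0.220387 = 0.408193.
Under a molecular clock d = 2μt, so t = d/(2μ) = 0.408193 / (2 × 3.8 × 10^-8) = 5.37 million years.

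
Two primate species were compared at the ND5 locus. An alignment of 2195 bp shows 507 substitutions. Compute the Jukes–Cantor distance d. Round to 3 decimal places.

0.276

p = 507/2195 ≈ 0.230979.
d = −(3/4) ln(1 − 4p/3) = −0.75 ln(1 − 0.307972) = −0.75 ln(0.692028)
  = −0.75 × (-0.368129) = 0.276097 substitutions/site.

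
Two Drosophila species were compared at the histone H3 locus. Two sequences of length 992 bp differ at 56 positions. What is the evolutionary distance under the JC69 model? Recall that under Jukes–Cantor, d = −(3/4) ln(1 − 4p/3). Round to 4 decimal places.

p = 56/992 ≈ 0.056452.
d = −(3/4) ln(1 − 4p/3) = −0.75 ln(1 − 0.075269) = −0.75 ln(0.924731)
  = −0.75 × (-0.078252) = 0.058689 substitutions/site.

0.0587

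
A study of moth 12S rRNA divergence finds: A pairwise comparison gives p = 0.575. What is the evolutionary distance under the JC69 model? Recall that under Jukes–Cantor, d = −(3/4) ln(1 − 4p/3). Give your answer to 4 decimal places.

d = −(3/4) ln(1 − 4p/3) = −0.75 ln(1 − 0.766667) = −0.75 ln(0.233333)
  = −0.75 × (-1.455289) = 1.091467 substitutions/site.

1.0915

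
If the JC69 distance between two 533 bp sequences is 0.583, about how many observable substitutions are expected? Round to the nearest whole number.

216

Invert JC69: p = (3/4)(1 − e^(−4d/3)) = 0.75 × (1 − e^(-0.777333)) = 0.75 × (1 − 0.459630) = 0.405278.
Expected differing sites = pL ≈ 0.405278 × 533 = 216.013174 ≈ 216.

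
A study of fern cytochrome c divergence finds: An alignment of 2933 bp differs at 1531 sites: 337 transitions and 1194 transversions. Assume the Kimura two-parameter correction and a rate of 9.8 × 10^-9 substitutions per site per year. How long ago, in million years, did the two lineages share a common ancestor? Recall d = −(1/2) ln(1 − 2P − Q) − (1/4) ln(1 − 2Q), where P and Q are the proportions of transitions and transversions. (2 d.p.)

P = 337/2933 ≈ 0.114899 and Q = 1194/2933 ≈ 0.407092.
Under the Kimura two-parameter model, d = −½ ln(1 − 2P − Q) − ¼ ln(1 − 2Q).
1 − 2P − Q = 0.36311, giving −½ ln(0.36311) = 0.506525.
1 − 2Q = 0.185816, giving −¼ ln(0.185816) = 0.420750.
d = 0.506525 + 0.420750 = 0.927275.
Under a molecular clock d = 2μt, so t = d/(2μ) = 0.927275 / (2 × 9.8 × 10^-9) = 47.31 million years.

47.31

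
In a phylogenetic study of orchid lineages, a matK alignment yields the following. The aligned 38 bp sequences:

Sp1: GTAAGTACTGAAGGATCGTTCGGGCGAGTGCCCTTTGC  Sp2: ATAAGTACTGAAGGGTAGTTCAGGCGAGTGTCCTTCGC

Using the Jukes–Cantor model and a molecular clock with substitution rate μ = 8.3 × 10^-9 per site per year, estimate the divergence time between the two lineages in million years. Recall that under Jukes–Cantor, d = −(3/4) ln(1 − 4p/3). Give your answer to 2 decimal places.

10.68

The sequences differ at 6 of 38 sites (1, 15, 17, 22, 31, 36), so p = 6/38 ≈ 0.157895.
d = −(3/4) ln(1 − 4p/3) = −0.75 ln(1 − 0.210527) = −0.75 ln(0.789473)
  = −0.75 × (-0.236390) = 0.177293 substitutions/site.
Under a molecular clock d = 2μt, so t = d/(2μ) = 0.177293 / (2 × 8.3 × 10^-9) = 10.68 million years.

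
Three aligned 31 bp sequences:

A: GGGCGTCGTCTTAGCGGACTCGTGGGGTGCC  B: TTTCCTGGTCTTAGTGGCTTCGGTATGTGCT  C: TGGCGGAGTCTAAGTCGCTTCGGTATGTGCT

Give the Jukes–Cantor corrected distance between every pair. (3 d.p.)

A–B: 13/31 sites differ → p ≈ 0.419355, d = −0.75 ln(1 − 0.55914) = 0.614271 ≈ 0.614.
A–C: 13/31 sites differ → p ≈ 0.419355, d = −0.75 ln(1 − 0.55914) = 0.614271 ≈ 0.614.
B–C: 7/31 sites differ → p ≈ 0.225806, d = −0.75 ln(1 − 0.301075) = 0.268659 ≈ 0.269.

d(A,B) = 0.614, d(A,C) = 0.614, d(B,C) = 0.269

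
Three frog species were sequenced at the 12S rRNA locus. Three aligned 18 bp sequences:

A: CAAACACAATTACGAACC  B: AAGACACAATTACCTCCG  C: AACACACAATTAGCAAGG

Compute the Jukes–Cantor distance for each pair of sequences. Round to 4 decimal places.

A–B: 6/18 sites differ → p ≈ 0.333333, d = −0.75 ln(1 − 0.444444) = 0.440839 ≈ 0.4408.
A–C: 6/18 sites differ → p ≈ 0.333333, d = −0.75 ln(1 − 0.444444) = 0.440839 ≈ 0.4408.
B–C: 5/18 sites differ → p ≈ 0.277778, d = −0.75 ln(1 − 0.370371) = 0.346968 ≈ 0.3470.

d(A,B) = 0.4408, d(A,C) = 0.4408, d(B,C) = 0.3470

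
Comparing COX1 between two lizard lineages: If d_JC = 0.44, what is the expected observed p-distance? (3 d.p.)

p = (3/4)(1 − e^(−4d/3)) = 0.75 × (1 − e^(-0.586667)) = 0.75 × (1 − 0.556178) = 0.332867.

0.333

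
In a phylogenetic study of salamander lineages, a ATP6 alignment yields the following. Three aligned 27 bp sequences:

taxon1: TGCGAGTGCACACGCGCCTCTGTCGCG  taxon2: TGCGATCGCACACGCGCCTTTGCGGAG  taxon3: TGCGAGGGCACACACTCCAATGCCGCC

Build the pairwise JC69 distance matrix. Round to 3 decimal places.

taxon1–taxon2: 6/27 sites differ → p ≈ 0.222222, d = −0.75 ln(1 − 0.296296) = 0.263548 ≈ 0.264.
taxon1–taxon3: 7/27 sites differ → p ≈ 0.259259, d = −0.75 ln(1 − 0.345679) = 0.318118 ≈ 0.318.
taxon2–taxon3: 9/27 sites differ → p ≈ 0.333333, d = −0.75 ln(1 − 0.444444) = 0.440839 ≈ 0.441.

d(taxon1,taxon2) = 0.264, d(taxon1,taxon3) = 0.318, d(taxon2,taxon3) = 0.441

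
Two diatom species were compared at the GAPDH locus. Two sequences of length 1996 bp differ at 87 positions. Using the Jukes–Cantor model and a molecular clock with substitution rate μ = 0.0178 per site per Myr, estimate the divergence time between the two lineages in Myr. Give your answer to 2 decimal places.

p = 87/1996 ≈ 0.043587.
d = −(3/4) ln(1 − 4p/3) = −0.75 ln(1 − 0.058116) = −0.75 ln(0.941884)
  = −0.75 × (-0.059873) = 0.044905 substitutions/site.
Under a molecular clock d = 2μt, so t = d/(2μ) = 0.044905 / (2 × 0.0178) = 1.26 Myr.

1.26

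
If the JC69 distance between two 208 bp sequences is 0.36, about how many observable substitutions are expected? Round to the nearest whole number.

Invert JC69: p = (3/4)(1 − e^(−4d/3)) = 0.75 × (1 − e^(-0.48)) = 0.75 × (1 − 0.618783) = 0.285913.
Expected differing sites = pL ≈ 0.285913 × 208 = 59.469904 ≈ 59.

59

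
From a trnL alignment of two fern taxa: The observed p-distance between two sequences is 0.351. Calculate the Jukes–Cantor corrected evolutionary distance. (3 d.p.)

0.473

d = −(3/4) ln(1 − 4p/3) = −0.75 ln(1 − 0.468) = −0.75 ln(0.532)
  = −0.75 × (-0.631112) = 0.473334 substitutions/site.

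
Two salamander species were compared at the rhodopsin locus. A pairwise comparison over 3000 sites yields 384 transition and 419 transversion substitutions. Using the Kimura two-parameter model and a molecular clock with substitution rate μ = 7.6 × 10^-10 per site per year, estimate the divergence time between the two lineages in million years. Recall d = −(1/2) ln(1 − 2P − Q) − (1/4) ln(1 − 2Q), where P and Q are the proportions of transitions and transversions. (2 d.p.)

P = 384/3000 = 0.128 and Q = 419/3000 ≈ 0.139667.
Under the Kimura two-parameter model, d = −½ ln(1 − 2P − Q) − ¼ ln(1 − 2Q).
1 − 2P − Q = 0.604333, giving −½ ln(0.604333) = 0.251815.
1 − 2Q = 0.720666, giving −¼ ln(0.720666) = 0.081895.
d = 0.251815 + 0.081895 = 0.333710.
Under a molecular clock d = 2μt, so t = d/(2μ) = 0.333710 / (2 × 7.6 × 10^-10) = 219.55 million years.

219.55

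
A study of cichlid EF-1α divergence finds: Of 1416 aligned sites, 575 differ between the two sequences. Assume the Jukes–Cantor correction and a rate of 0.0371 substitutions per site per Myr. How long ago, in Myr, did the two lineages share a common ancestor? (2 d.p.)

p = 575/1416 ≈ 0.406073.
d = −(3/4) ln(1 − 4p/3) = −0.75 ln(1 − 0.541431) = −0.75 ln(0.458569)
  = −0.75 × (-0.779645) = 0.584734 substitutions/site.
Under a molecular clock d = 2μt, so t = d/(2μ) = 0.584734 / (2 × 0.0371) = 7.88 Myr.

7.88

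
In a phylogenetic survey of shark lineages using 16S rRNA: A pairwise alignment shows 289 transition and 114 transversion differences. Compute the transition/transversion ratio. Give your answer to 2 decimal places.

2.54

R = 289/114 = 2.535087… ≈ 2.54 (to 2 d.p.).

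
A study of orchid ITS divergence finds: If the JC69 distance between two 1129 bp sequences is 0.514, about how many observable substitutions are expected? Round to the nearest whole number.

Invert JC69: p = (3/4)(1 − e^(−4d/3)) = 0.75 × (1 − e^(-0.685333)) = 0.75 × (1 − 0.503922) = 0.372059.
Expected differing sites = pL ≈ 0.372059 × 1129 = 420.054611 ≈ 420.

420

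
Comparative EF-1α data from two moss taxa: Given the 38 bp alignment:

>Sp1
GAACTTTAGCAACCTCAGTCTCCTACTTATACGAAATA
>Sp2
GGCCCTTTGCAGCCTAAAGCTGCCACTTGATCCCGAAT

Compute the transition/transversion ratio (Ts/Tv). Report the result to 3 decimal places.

0.636

Transitions are A↔G and C↔T; transversions are all other mismatches.
Transitions: 7. Transversions: 11.
R = 7/11 = 0.636363… ≈ 0.636 (to 3 d.p.).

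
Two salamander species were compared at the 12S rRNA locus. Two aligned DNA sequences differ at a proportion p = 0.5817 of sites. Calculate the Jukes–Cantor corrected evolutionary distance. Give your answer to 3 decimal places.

1.121

d = −(3/4) ln(1 − 4p/3) = −0.75 ln(1 − 0.7756) = −0.75 ln(0.2244)
  = −0.75 × (-1.494325) = 1.120744 substitutions/site.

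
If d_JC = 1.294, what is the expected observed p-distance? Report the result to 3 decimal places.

0.616

p = (3/4)(1 − e^(−4d/3)) = 0.75 × (1 − e^(-1.725333)) = 0.75 × (1 − 0.178114) = 0.616415.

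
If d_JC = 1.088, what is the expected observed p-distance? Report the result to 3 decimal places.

p = (3/4)(1 − e^(−4d/3)) = 0.75 × (1 − e^(-1.450667)) = 0.75 × (1 − 0.234414) = 0.574190.

0.574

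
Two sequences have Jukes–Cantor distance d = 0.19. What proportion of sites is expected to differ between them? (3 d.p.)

p = (3/4)(1 − e^(−4d/3)) = 0.75 × (1 − e^(-0.253333)) = 0.75 × (1 − 0.776209) = 0.167843.

0.168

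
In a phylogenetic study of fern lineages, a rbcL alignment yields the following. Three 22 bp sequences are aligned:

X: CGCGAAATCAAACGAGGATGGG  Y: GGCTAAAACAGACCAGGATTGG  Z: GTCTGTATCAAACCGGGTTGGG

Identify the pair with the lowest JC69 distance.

X and Y

X–Y: 6/22 differ, p = 0.273, d = 0.339.
X–Z: 8/22 differ, p = 0.364, d = 0.497.
Y–Z: 8/22 differ, p = 0.364, d = 0.497.
The smallest distance is between X and Y.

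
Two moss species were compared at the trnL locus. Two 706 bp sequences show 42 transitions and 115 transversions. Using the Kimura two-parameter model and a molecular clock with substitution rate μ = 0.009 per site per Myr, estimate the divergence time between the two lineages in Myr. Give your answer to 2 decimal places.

P = 42/706 ≈ 0.05949 and Q = 115/706 ≈ 0.16289.
Under the Kimura two-parameter model, d = −½ ln(1 − 2P − Q) − ¼ ln(1 − 2Q).
1 − 2P − Q = 0.71813, giving −½ ln(0.71813) = 0.165552.
1 − 2Q = 0.67422, giving −¼ ln(0.67422) = 0.098550.
d = 0.165552 + 0.098550 = 0.264102.
Under a molecular clock d = 2μt, so t = d/(2μ) = 0.264102 / (2 × 0.009) = 14.67 Myr.

14.67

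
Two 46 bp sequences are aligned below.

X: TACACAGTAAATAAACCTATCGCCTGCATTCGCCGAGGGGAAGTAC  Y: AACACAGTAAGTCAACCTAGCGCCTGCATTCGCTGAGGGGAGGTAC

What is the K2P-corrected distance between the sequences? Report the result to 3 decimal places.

Of 46 sites, 3 differences are transitions and 3 are transversions, so P = 3/46 ≈ 0.065217 and Q = 3/46 ≈ 0.065217.
Under the Kimura two-parameter model, d = −½ ln(1 − 2P − Q) − ¼ ln(1 − 2Q).
1 − 2P − Q = 0.804349, giving −½ ln(0.804349) = 0.108861.
1 − 2Q = 0.869566, giving −¼ ln(0.869566) = 0.034940.
d = 0.108861 + 0.034940 = 0.143801.

0.144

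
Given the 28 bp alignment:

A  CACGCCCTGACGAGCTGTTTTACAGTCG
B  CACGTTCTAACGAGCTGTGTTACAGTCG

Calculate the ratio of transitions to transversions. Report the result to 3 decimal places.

3.000

Transitions are A↔G and C↔T; transversions are all other mismatches.
Transitions: 3. Transversions: 1.
R = 3/1 = 3.000.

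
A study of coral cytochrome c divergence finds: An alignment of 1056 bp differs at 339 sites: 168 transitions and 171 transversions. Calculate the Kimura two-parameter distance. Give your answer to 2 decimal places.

P = 168/1056 ≈ 0.159091 and Q = 171/1056 ≈ 0.161932.
Under the Kimura two-parameter model, d = −½ ln(1 − 2P − Q) − ¼ ln(1 − 2Q).
1 − 2P − Q = 0.519886, giving −½ ln(0.519886) = 0.327073.
1 − 2Q = 0.676136, giving −¼ ln(0.676136) = 0.097840.
d = 0.327073 + 0.097840 = 0.424913.

0.42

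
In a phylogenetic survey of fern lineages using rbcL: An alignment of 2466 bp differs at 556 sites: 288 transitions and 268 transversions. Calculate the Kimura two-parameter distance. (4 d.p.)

0.2707

P = 288/2466 ≈ 0.116788 and Q = 268/2466 ≈ 0.108678.
Under the Kimura two-parameter model, d = −½ ln(1 − 2P − Q) − ¼ ln(1 − 2Q).
1 − 2P − Q = 0.657746, giving −½ ln(0.657746) = 0.209468.
1 − 2Q = 0.782644, giving −¼ ln(0.782644) = 0.061269.
d = 0.209468 + 0.061269 = 0.270737.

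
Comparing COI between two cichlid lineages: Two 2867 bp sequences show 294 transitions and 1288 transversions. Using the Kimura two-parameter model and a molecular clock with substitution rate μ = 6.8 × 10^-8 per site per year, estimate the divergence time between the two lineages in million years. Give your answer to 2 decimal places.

P = 294/2867 ≈ 0.102546 and Q = 1288/2867 ≈ 0.44925.
Under the Kimura two-parameter model, d = −½ ln(1 − 2P − Q) − ¼ ln(1 − 2Q).
1 − 2P − Q = 0.345658, giving −½ ln(0.345658) = 0.531153.
1 − 2Q = 0.1015, giving −¼ ln(0.1015) = 0.571924.
d = 0.531153 + 0.571924 = 1.103077.
Under a molecular clock d = 2μt, so t = d/(2μ) = 1.103077 / (2 × 6.8 × 10^-8) = 8.11 million years.

8.11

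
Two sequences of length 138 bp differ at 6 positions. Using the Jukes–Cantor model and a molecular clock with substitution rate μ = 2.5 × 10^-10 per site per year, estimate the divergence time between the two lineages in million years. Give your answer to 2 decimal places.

p = 6/138 ≈ 0.043478.
d = −(3/4) ln(1 − 4p/3) = −0.75 ln(1 − 0.057971) = −0.75 ln(0.942029)
  = −0.75 × (-0.059719) = 0.044789 substitutions/site.
Under a molecular clock d = 2μt, so t = d/(2μ) = 0.044789 / (2 × 2.5 × 10^-10) = 89.58 million years.

89.58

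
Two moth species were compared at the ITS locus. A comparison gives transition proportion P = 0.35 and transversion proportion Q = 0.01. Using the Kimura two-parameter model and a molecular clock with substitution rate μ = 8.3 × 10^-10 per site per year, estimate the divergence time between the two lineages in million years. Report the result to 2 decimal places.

375.90

Under the Kimura two-parameter model, d = −½ ln(1 − 2P − Q) − ¼ ln(1 − 2Q).
1 − 2P − Q = 0.29, giving −½ ln(0.29) = 0.618937.
1 − 2Q = 0.98, giving −¼ ln(0.98) = 0.005051.
d = 0.618937 + 0.005051 = 0.623988.
Under a molecular clock d = 2μt, so t = d/(2μ) = 0.623988 / (2 × 8.3 × 10^-10) = 375.90 million years.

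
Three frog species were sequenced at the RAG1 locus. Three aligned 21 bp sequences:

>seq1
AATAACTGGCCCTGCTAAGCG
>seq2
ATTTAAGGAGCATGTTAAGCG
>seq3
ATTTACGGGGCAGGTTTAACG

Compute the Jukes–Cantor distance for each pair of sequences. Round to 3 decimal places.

seq1–seq2: 8/21 sites differ → p ≈ 0.380952, d = −0.75 ln(1 − 0.507936) = 0.531860 ≈ 0.532.
seq1–seq3: 9/21 sites differ → p ≈ 0.428571, d = −0.75 ln(1 − 0.571428) = 0.635472 ≈ 0.635.
seq2–seq3: 5/21 sites differ → p ≈ 0.238095, d = −0.75 ln(1 − 0.31746) = 0.286451 ≈ 0.286.

d(seq1,seq2) = 0.532, d(seq1,seq3) = 0.635, d(seq2,seq3) = 0.286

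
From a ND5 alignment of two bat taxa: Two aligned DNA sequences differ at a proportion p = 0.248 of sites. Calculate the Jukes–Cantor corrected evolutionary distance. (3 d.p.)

d = −(3/4) ln(1 − 4p/3) = −0.75 ln(1 − 0.330667) = −0.75 ln(0.669333)
  = −0.75 × (-0.401474) = 0.301106 substitutions/site.

0.301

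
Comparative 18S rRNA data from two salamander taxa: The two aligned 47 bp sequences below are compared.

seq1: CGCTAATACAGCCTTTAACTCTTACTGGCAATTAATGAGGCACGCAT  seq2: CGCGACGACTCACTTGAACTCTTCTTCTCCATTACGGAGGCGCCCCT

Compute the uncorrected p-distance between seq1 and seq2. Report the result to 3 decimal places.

The sequences differ at 17 of 47 positions.
p = 17/47 = 0.361702… ≈ 0.362 (to 3 d.p.).

0.362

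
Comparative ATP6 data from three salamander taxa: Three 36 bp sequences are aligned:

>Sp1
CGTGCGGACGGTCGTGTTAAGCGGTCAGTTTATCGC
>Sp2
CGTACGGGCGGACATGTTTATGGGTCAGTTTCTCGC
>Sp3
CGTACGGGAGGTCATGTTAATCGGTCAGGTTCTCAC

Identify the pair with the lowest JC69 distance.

Sp1–Sp2: 8/36 differ, p = 0.222, d = 0.264.
Sp1–Sp3: 8/36 differ, p = 0.222, d = 0.264.
Sp2–Sp3: 6/36 differ, p = 0.167, d = 0.188.
The smallest distance is between Sp2 and Sp3.

Sp2 and Sp3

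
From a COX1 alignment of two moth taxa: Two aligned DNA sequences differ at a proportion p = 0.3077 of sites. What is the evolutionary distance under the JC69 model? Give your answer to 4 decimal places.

d = −(3/4) ln(1 − 4p/3) = −0.75 ln(1 − 0.410267) = −0.75 ln(0.589733)
  = −0.75 × (-0.528085) = 0.396064 substitutions/site.

0.3961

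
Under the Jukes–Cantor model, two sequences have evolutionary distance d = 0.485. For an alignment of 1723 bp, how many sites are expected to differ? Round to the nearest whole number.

615

Invert JC69: p = (3/4)(1 − e^(−4d/3)) = 0.75 × (1 − e^(-0.646667)) = 0.75 × (1 − 0.523789) = 0.357158.
Expected differing sites = pL ≈ 0.357158 × 1723 = 615.383234 ≈ 615.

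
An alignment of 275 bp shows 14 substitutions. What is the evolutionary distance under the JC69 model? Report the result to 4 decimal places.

p = 14/275 ≈ 0.050909.
d = −(3/4) ln(1 − 4p/3) = −0.75 ln(1 − 0.067879) = −0.75 ln(0.932121)
  = −0.75 × (-0.070293) = 0.052720 substitutions/site.

0.0527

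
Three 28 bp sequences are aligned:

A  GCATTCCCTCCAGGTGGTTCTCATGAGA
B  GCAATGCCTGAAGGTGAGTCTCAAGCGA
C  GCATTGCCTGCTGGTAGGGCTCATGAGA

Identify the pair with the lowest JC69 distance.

A–B: 8/28 differ, p = 0.286, d = 0.360.
A–C: 6/28 differ, p = 0.214, d = 0.252.
B–C: 8/28 differ, p = 0.286, d = 0.360.
The smallest distance is between A and C.

A and C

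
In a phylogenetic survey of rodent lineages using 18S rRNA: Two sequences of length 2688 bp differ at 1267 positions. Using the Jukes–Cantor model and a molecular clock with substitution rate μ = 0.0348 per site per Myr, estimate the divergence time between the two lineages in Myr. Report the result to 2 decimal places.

p = 1267/2688 ≈ 0.471354.
d = −(3/4) ln(1 − 4p/3) = −0.75 ln(1 − 0.628472) = −0.75 ln(0.371528)
  = −0.75 × (-0.990131) = 0.742598 substitutions/site.
Under a molecular clock d = 2μt, so t = d/(2μ) = 0.742598 / (2 × 0.0348) = 10.67 Myr.

10.67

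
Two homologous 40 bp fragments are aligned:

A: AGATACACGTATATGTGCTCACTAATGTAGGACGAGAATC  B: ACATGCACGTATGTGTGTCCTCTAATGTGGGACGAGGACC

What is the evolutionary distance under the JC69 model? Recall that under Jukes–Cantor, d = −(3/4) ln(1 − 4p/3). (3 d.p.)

The sequences differ at 9 of 40 sites (2, 5, 13, 18, 19, 21, 29, 37, 39), so p = 9/40 = 0.225.
d = −(3/4) ln(1 − 4p/3) = −0.75 ln(1 − 0.3) = −0.75 ln(0.7)
  = −0.75 × (-0.356675) = 0.267506 substitutions/site.

0.268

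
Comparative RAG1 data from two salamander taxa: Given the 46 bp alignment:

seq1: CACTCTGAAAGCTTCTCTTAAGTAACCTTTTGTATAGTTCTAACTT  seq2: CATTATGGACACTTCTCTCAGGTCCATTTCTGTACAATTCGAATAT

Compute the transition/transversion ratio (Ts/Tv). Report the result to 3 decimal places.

1.429

Transitions are A↔G and C↔T; transversions are all other mismatches.
Transitions: 10. Transversions: 7.
R = 10/7 = 1.428571… ≈ 1.429 (to 3 d.p.).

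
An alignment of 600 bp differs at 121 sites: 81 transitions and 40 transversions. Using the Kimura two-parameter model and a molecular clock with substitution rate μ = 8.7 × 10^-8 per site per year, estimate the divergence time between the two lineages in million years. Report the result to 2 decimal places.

1.39

P = 81/600 = 0.135 and Q = 40/600 ≈ 0.066667.
Under the Kimura two-parameter model, d = −½ ln(1 − 2P − Q) − ¼ ln(1 − 2Q).
1 − 2P − Q = 0.663333, giving −½ ln(0.663333) = 0.205239.
1 − 2Q = 0.866666, giving −¼ ln(0.866666) = 0.035775.
d = 0.205239 + 0.035775 = 0.241014.
Under a molecular clock d = 2μt, so t = d/(2μ) = 0.241014 / (2 × 8.7 × 10^-8) = 1.39 million years.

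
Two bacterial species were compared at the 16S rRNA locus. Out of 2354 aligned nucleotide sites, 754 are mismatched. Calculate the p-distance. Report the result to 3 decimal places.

p = 754/2354 = 0.320305… ≈ 0.320 (to 3 d.p.).

0.320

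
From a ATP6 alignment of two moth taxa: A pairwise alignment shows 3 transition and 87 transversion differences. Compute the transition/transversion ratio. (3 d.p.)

R = 3/87 = 0.034482… ≈ 0.034 (to 3 d.p.).

0.034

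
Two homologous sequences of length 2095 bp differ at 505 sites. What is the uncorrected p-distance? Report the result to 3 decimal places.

0.241

p = 505/2095 = 0.241050… ≈ 0.241 (to 3 d.p.).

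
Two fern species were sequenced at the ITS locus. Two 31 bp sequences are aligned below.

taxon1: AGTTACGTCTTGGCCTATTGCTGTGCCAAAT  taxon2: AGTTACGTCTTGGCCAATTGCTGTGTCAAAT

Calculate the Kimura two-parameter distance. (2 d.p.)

0.07

Of 31 sites, 1 differences are transitions and 1 are transversions, so P = 1/31 ≈ 0.032258 and Q = 1/31 ≈ 0.032258.
Under the Kimura two-parameter model, d = −½ ln(1 − 2P − Q) − ¼ ln(1 − 2Q).
1 − 2P − Q = 0.903226, giving −½ ln(0.903226) = 0.050891.
1 − 2Q = 0.935484, giving −¼ ln(0.935484) = 0.016673.
d = 0.050891 + 0.016673 = 0.067564.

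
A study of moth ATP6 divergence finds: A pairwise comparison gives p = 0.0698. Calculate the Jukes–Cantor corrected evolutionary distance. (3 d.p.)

0.073

d = −(3/4) ln(1 − 4p/3) = −0.75 ln(1 − 0.093067) = −0.75 ln(0.906933)
  = −0.75 × (-0.097687) = 0.073265 substitutions/site.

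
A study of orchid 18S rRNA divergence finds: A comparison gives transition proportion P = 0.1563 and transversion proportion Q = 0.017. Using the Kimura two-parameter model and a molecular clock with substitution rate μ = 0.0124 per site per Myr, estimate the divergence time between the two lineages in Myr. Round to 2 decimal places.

8.41

Under the Kimura two-parameter model, d = −½ ln(1 − 2P − Q) − ¼ ln(1 − 2Q).
1 − 2P − Q = 0.6704, giving −½ ln(0.6704) = 0.199940.
1 − 2Q = 0.966, giving −¼ ln(0.966) = 0.008648.
d = 0.199940 + 0.008648 = 0.208588.
Under a molecular clock d = 2μt, so t = d/(2μ) = 0.208588 / (2 × 0.0124) = 8.41 Myr.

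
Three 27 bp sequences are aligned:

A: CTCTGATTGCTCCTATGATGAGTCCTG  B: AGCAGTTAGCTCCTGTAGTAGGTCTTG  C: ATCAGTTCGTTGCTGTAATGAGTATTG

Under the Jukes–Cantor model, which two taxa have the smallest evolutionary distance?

B and C

A–B: 11/27 differ, p = 0.407, d = 0.588.
A–C: 10/27 differ, p = 0.370, d = 0.511.
B–C: 8/27 differ, p = 0.296, d = 0.377.
The smallest distance is between B and C.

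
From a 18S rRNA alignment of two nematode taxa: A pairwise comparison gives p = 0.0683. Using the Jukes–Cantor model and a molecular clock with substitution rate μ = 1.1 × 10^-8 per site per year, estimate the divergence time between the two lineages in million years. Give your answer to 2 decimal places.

3.26

d = −(3/4) ln(1 − 4p/3) = −0.75 ln(1 − 0.091067) = −0.75 ln(0.908933)
  = −0.75 × (-0.095484) = 0.071613 substitutions/site.
Under a molecular clock d = 2μt, so t = d/(2μ) = 0.071613 / (2 × 1.1 × 10^-8) = 3.26 million years.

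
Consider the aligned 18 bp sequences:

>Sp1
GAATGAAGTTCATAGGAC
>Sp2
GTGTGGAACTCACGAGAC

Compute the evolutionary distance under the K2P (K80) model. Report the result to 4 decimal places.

0.9253

Of 18 sites, 7 differences are transitions and 1 are transversions, so P = 7/18 ≈ 0.388889 and Q = 1/18 ≈ 0.055556.
Under the Kimura two-parameter model, d = −½ ln(1 − 2P − Q) − ¼ ln(1 − 2Q).
1 − 2P − Q = 0.166666, giving −½ ln(0.166666) = 0.895882.
1 − 2Q = 0.888888, giving −¼ ln(0.888888) = 0.029446.
d = 0.895882 + 0.029446 = 0.925328.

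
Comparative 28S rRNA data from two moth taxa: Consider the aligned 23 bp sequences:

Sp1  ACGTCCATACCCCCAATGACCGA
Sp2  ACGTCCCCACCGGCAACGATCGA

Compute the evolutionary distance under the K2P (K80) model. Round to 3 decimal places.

Of 23 sites, 3 differences are transitions and 3 are transversions, so P = 3/23 ≈ 0.130435 and Q = 3/23 ≈ 0.130435.
Under the Kimura two-parameter model, d = −½ ln(1 − 2P − Q) − ¼ ln(1 − 2Q).
1 − 2P − Q = 0.608695, giving −½ ln(0.608695) = 0.248219.
1 − 2Q = 0.73913, giving −¼ ln(0.73913) = 0.075570.
d = 0.248219 + 0.075570 = 0.323789.

0.324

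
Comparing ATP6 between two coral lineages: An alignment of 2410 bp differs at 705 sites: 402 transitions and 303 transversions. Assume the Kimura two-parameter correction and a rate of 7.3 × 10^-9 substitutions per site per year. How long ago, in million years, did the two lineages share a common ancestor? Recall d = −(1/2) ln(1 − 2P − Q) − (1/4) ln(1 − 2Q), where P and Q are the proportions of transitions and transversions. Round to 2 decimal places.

26.02

P = 402/2410 ≈ 0.166805 and Q = 303/2410 ≈ 0.125726.
Under the Kimura two-parameter model, d = −½ ln(1 − 2P − Q) − ¼ ln(1 − 2Q).
1 − 2P − Q = 0.540664, giving −½ ln(0.540664) = 0.307479.
1 − 2Q = 0.748548, giving −¼ ln(0.748548) = 0.072405.
d = 0.307479 + 0.072405 = 0.379884.
Under a molecular clock d = 2μt, so t = d/(2μ) = 0.379884 / (2 × 7.3 × 10^-9) = 26.02 million years.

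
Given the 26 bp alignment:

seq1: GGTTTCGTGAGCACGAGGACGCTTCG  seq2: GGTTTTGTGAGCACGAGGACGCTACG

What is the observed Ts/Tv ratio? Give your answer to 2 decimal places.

1.00

Transitions are A↔G and C↔T; transversions are all other mismatches.
Transitions: 1. Transversions: 1.
R = 1/1 = 1.00.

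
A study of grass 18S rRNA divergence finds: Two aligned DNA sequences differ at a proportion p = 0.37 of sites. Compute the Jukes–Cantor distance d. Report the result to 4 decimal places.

d = −(3/4) ln(1 − 4p/3) = −0.75 ln(1 − 0.493333) = −0.75 ln(0.506667)
  = −0.75 × (-0.679901) = 0.509926 substitutions/site.

0.5099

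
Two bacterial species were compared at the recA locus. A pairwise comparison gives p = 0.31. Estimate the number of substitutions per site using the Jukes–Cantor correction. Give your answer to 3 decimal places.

0.400

d = −(3/4) ln(1 − 4p/3) = −0.75 ln(1 − 0.413333) = −0.75 ln(0.586667)
  = −0.75 × (-0.533298) = 0.399974 substitutions/site.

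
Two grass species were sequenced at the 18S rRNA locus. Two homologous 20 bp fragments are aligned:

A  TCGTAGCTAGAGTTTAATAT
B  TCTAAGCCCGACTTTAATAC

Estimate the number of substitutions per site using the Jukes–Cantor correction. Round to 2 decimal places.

0.38

The sequences differ at 6 of 20 sites (3, 4, 8, 9, 12, 20), so p = 6/20 = 0.3.
d = −(3/4) ln(1 − 4p/3) = −0.75 ln(1 − 0.4) = −0.75 ln(0.6)
  = −0.75 × (-0.510826) = 0.383120 substitutions/site.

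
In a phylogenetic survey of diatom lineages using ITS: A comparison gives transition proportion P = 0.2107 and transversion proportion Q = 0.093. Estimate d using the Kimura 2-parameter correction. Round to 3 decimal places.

0.413

Under the Kimura two-parameter model, d = −½ ln(1 − 2P − Q) − ¼ ln(1 − 2Q).
1 − 2P − Q = 0.4856, giving −½ ln(0.4856) = 0.361185.
1 − 2Q = 0.814, giving −¼ ln(0.814) = 0.051449.
d = 0.361185 + 0.051449 = 0.412634.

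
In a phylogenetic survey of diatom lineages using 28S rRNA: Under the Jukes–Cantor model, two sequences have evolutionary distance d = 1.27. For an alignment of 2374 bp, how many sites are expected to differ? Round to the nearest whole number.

1453

Invert JC69: p = (3/4)(1 − e^(−4d/3)) = 0.75 × (1 − e^(-1.693333)) = 0.75 × (1 − 0.183906) = 0.612071.
Expected differing sites = pL ≈ 0.612071 × 2374 = 1453.056554 ≈ 1453.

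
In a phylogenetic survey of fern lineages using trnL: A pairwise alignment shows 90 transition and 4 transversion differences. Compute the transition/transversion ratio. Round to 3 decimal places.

R = 90/4 = 22.500.

22.500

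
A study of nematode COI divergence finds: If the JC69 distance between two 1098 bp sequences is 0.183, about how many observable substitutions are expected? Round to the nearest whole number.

Invert JC69: p = (3/4)(1 − e^(−4d/3)) = 0.75 × (1 − e^(-0.244)) = 0.75 × (1 − 0.783488) = 0.162384.
Expected differing sites = pL ≈ 0.162384 × 1098 = 178.297632 ≈ 178.

178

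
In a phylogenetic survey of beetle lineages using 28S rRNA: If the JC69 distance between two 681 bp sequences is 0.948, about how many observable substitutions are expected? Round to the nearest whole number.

366

Invert JC69: p = (3/4)(1 − e^(−4d/3)) = 0.75 × (1 − e^(-1.264)) = 0.75 × (1 − 0.282522) = 0.538109.
Expected differing sites = pL ≈ 0.538109 × 681 = 366.452229 ≈ 366.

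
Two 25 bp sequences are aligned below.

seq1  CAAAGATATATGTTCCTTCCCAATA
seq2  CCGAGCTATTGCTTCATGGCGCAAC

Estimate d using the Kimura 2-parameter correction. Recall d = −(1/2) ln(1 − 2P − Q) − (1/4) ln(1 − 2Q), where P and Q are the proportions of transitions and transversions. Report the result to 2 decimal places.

Of 25 sites, 1 differences are transitions and 12 are transversions, so P = 1/25 = 0.04 and Q = 12/25 = 0.48.
Under the Kimura two-parameter model, d = −½ ln(1 − 2P − Q) − ¼ ln(1 − 2Q).
1 − 2P − Q = 0.44, giving −½ ln(0.44) = 0.410490.
1 − 2Q = 0.04, giving −¼ ln(0.04) = 0.804719.
d = 0.410490 + 0.804719 = 1.215209.

1.22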